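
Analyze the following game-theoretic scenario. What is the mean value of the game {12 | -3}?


Game = {12 | -3}, a switch {a | b} with numbers a > b.
Its thermograph has left wall a - t and right wall b + t, which meet at t = (a - b)/2, where both equal (a + b)/2. So the mast (mean value) is at (a + b)/2.
Mean = (12 + (-3))/2 = 9/2 = 9/2

9/2


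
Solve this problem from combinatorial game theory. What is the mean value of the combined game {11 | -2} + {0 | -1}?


G1 = {11 | -2}, G2 = {0 | -1}
Each is a switch {a | b} with numbers a > b; its mean value is (a + b)/2, and mean value is additive over game sums: m(G1 + G2) = m(G1) + m(G2).
Mean of G1 = (11 + (-2))/2 = 9/2 = 9/2
Mean of G2 = (0 + (-1))/2 = -1/2 = -1/2
Mean of G1 + G2 = 9/2 + -1/2 = 4

4


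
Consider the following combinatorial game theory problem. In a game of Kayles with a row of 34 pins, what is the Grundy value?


Kayles: a move removes 1 or 2 adjacent pins from a contiguous row.
Removing pins from a row of k leaves two independent rows (a, b) with a + b = k - 1 (one pin) or a + b = k - 2 (two pins); an end removal gives a = 0.
By Sprague-Grundy, G(k) = mex{ G(a) XOR G(b) } over all these splits. G(0) = 0.
G(1): splits (0,0):0^0=0 -> mex({0}) = 1
G(2): splits (0,1):0^1=1 (0,0):0^0=0 -> mex({0, 1}) = 2
G(3): splits (0,2):0^2=2 (1,1):1^1=0 (0,1):0^1=1 -> mex({0, 1, 2}) = 3
G(4): splits (0,3):0^3=3 (1,2):1^2=3 (0,2):0^2=2 (1,1):1^1=0 -> mex({0, 2, 3}) = 1
G(5): splits (0,4):0^1=1 (1,3):1^3=2 (2,2):2^2=0 (0,3):0^3=3 (1,2):1^2=3 -> mex({0, 1, 2, 3}) = 4
G(6) = mex({0, 1, 2, 4}) = 3
G(7) = mex({0, 1, 3, 4, 5}) = 2
G(8) = mex({0, 2, 3, 5, 6}) = 1
G(9) = mex({0, 1, 2, 3, 6, 7}) = 4
G(10) = mex({0, 1, 3, 4, 5, 7}) = 2
G(11) = mex({0, 1, 2, 3, 4, 5}) = 6
G(12) = mex({0, 1, 2, 3, 5, 6, 7}) = 4
G(13) = mex({0, 2, 3, 4, 6, 7}) = 1
G(14) = mex({0, 1, 4, 5, 6, 7}) = 2
G(15) = mex({0, 1, 2, 3, 4, 5, 6}) = 7
G(16) = mex({0, 2, 3, 5, 6, 7}) = 1
G(17) = mex({0, 1, 2, 3, 5, 6, 7}) = 4
G(18) = mex({0, 1, 2, 4, 5, 6}) = 3
G(19) = mex({0, 1, 3, 4, 5, 7}) = 2
G(20) = mex({0, 2, 3, 4, 5, 6, 7}) = 1
G(21) = mex({0, 1, 2, 3, 5, 6, 7}) = 4
G(22) = mex({0, 1, 2, 3, 4, 5, 7}) = 6
G(23) = mex({0, 1, 2, 3, 4, 5, 6}) = 7
G(24) = mex({0, 1, 2, 3, 5, 6, 7}) = 4
G(25) = mex({0, 2, 3, 4, 6, 7}) = 1
G(26) = mex({0, 1, 3, 4, 5, 6, 7}) = 2
G(27) = mex({0, 1, 2, 3, 4, 5, 6, 7}) = 8
G(28) = mex({0, 1, 2, 3, 4, 6, 7, 8}) = 5
G(29) = mex({0, 1, 2, 3, 5, 6, 7, 8, 9}) = 4
G(30) = mex({0, 1, 2, 3, 4, 5, 6, 9, 10}) = 7
G(31) = mex({0, 1, 3, 4, 5, 7, 10, 11}) = 2
G(32) = mex({0, 2, 3, 4, 5, 6, 7, 9, 11}) = 1
G(33) = mex({0, 1, 2, 3, 4, 5, 6, 7, 9, 12}) = 8
G(34) = mex({0, 1, 2, 3, 4, 5, 7, 8, 11, 12}) = 6
Therefore G(34) = 6.

6


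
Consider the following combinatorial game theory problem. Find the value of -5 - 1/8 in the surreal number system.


x = -5, y = 1/8
Converting to common denominator: 8
x = -40/8, y = 1/8
x - y = -5 - 1/8 = -41/8

-41/8


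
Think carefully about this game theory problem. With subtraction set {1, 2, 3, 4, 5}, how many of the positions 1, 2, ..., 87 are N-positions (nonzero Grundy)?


Subtraction set S = {1, 2, 3, 4, 5}, so G(n) = n mod 6.
G(n) = 0 when n is a multiple of 6.
Multiples of 6 in [1, 87]: 14
N-positions (nonzero Grundy) = 87 - 14 = 73

73


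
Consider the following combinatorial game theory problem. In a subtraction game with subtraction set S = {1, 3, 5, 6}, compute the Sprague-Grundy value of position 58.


The subtraction set is S = {1, 3, 5, 6}.
G(k) = mex{ G(k - s) : s in S, s <= k }. We compute iteratively: G(0) = 0.
G(1) = mex({0}) = 1
G(2) = mex({1}) = 0
G(3) = mex({0}) = 1
G(4) = mex({1}) = 0
G(5) = mex({0}) = 1
G(6) = mex({0, 1}) = 2
G(7) = mex({0, 1, 2}) = 3
G(8) = mex({0, 1, 3}) = 2
G(9) = mex({0, 1, 2}) = 3
G(10) = mex({0, 1, 3}) = 2
G(11) = mex({1, 2}) = 0
G(12) = mex({0, 2, 3}) = 1
G(13) = mex({1, 2, 3}) = 0
G(14) = mex({0, 2, 3}) = 1
G(15) = mex({1, 2, 3}) = 0
G(16) = mex({0, 2}) = 1
Observe that G(11)..G(16) = 0, 1, 0, 1, 0, 1 repeats G(0)..G(5) = 0, 1, 0, 1, 0, 1.
For k >= max(S) = 6, G(k) is determined by the previous 6 values G(k-6)..G(k-1); a window of 6 consecutive values has recurred shifted by 11, so by induction G(k + 11) = G(k) for all k >= 0: the sequence is periodic from the start with period 11.
One period: G(0..10) = 0, 1, 0, 1, 0, 1, 2, 3, 2, 3, 2.
58 mod 11 = 3, so G(58) = G(3) = 1.

1


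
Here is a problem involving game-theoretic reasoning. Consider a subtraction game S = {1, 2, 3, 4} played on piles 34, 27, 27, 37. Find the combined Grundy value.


Subtraction set: {1, 2, 3, 4}
For this subtraction set, G(n) = n mod 5 (period = max + 1 = 5).
Pile 1 (size 34): G(34) = 34 mod 5 = 4
Pile 2 (size 27): G(27) = 27 mod 5 = 2
Pile 3 (size 27): G(27) = 27 mod 5 = 2
Pile 4 (size 37): G(37) = 37 mod 5 = 2
Total Grundy value = XOR of all: 4 XOR 2 XOR 2 XOR 2 = 6

6


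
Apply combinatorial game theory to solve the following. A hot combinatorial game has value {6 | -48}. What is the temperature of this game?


The game is {6 | -48}, a switch {a | b} with numbers a > b.
Cooling {a | b} by t gives {a - t | b + t}, which stops being hot when a - t = b + t, i.e. at t = (a - b)/2. So the temperature of a switch is (a - b)/2.
Temperature = (Left option - Right option) / 2
= (6 - (-48)) / 2
= 54 / 2
= 27

27


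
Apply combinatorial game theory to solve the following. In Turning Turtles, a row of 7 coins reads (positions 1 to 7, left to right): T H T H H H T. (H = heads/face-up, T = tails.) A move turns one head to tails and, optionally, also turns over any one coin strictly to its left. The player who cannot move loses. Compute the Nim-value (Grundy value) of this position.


Coins: T H T H H H T
Key fact: a single head at position k behaves exactly like a Nim heap of size k (turning it to T and optionally flipping a coin at j < k corresponds to moving the heap from k to j, or to 0), and heads combine as a disjunctive sum (two heads at the same place would cancel, matching j XOR j = 0). So the Nim-value is the XOR of the 1-indexed positions of the heads.
Face-up positions (1-indexed): [2, 4, 5, 6]
XOR 0 with 2: 0 XOR 2 = 2
XOR 2 with 4: 2 XOR 4 = 6
XOR 6 with 5: 6 XOR 5 = 3
XOR 3 with 6: 3 XOR 6 = 5
Nim-value = 5

5


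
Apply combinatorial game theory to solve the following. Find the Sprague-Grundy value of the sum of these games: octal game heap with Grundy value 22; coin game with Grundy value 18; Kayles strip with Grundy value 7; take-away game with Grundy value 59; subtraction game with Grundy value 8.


By the Sprague-Grundy theorem, the Grundy value of a sum of games is the XOR of individual Grundy values.
octal game heap: Grundy value = 22. Running XOR: 0 XOR 22 = 22
coin game: Grundy value = 18. Running XOR: 22 XOR 18 = 4
Kayles strip: Grundy value = 7. Running XOR: 4 XOR 7 = 3
take-away game: Grundy value = 59. Running XOR: 3 XOR 59 = 56
subtraction game: Grundy value = 8. Running XOR: 56 XOR 8 = 48
The combined Grundy value is 48.

48


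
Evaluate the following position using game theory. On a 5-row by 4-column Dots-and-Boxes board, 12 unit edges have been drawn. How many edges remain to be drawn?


Grid: 5 x 4 boxes, i.e. 6 rows and 5 columns of dots.
Horizontal edges: (rows + 1) * cols = 6 * 4 = 24
Vertical edges: rows * (cols + 1) = 5 * 5 = 25
Total edges: 24 + 25 = 49
Edges drawn: 12
Remaining: 49 - 12 = 37

37


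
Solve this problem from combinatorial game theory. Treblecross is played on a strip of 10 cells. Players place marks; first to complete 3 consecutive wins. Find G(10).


Treblecross: place X on empty cells; 3-in-a-row wins.
Playing within two cells of an existing X lets the opponent win at once, so sensible play treats the cells i-2..i+2 around each X as dead. The player left with no safe cell loses, so this is a normal-play take-away game on strips of safe cells.
Placing X at cell i (0-indexed) of a strip of k safe cells leaves independent strips of sizes max(0, i-2) and max(0, k-i-3). Hence G(k) = mex{ G(max(0,i-2)) XOR G(max(0,k-i-3)) : 0 <= i < k }, with G(0) = 0.
G(1): splits (0,0):0^0=0 -> mex({0}) = 1
G(2): splits (0,0):0^0=0 -> mex({0}) = 1
G(3): splits (0,0):0^0=0 -> mex({0}) = 1
G(4): splits (0,1):0^1=1 (0,0):0^0=0 -> mex({0, 1}) = 2
G(5): splits (0,2):0^1=1 (0,1):0^1=1 (0,0):0^0=0 -> mex({0, 1}) = 2
G(6) = mex({1}) = 0
G(7) = mex({0, 1, 2}) = 3
G(8) = mex({0, 1, 2}) = 3
G(9) = mex({0, 2}) = 1
G(10) = mex({0, 2, 3}) = 1
Therefore G(10) = 1.

1


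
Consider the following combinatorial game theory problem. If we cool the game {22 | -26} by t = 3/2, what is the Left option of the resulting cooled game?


Original game: {22 | -26} (a switch {a | b} with a > b).
Cooling by t (for t below the temperature (a - b)/2 = 24) taxes each move by t: {a | b} cooled by t is {a - t | b + t}.
Cooling amount: t = 3/2
Cooled Left option: 22 - 3/2 = 41/2
Cooled Right option: -26 + 3/2 = -49/2
Cooled game: {41/2 | -49/2}
Left option = 41/2

41/2


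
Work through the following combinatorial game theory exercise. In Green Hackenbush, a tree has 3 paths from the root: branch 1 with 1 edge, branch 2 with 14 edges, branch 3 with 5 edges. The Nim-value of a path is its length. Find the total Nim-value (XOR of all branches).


The tree has 3 branches from the ground vertex.
In Green Hackenbush, the Nim-value of a simple path of length k is k.
Branch 1: length 1, Nim-value = 1
Branch 2: length 14, Nim-value = 14
Branch 3: length 5, Nim-value = 5
Total Nim-value = XOR of all branch values:
0 XOR 1 = 1
1 XOR 14 = 15
15 XOR 5 = 10
Nim-value of the tree = 10

10


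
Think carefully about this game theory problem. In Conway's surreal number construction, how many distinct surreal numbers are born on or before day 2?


Day 0: {|} = 0 is born. Count = 1.
Day n: the number of surreal numbers born by day n is 2^(n+1) - 1.
By day 0: 2^1 - 1 = 1
By day 1: 2^2 - 1 = 3
By day 2: 2^3 - 1 = 7
By day 2: 7 surreal numbers.

7


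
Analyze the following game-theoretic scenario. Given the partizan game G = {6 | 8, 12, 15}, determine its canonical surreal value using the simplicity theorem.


Left options: {6}, max = 6
Right options: {8, 12, 15}, min = 8
All options are numbers and max(Left) < min(Right), so by the simplicity theorem the value is the simplest (earliest-born) number strictly between 6 and 8.
The only integer strictly between 6 and 8 is 7.
No non-integer in the interval can be simpler: if x is a non-integer in the interval, then floor(x) or ceil(x) also lies in the interval (the interval contains an integer), and both are proper prefixes of x's sign expansion, i.e. born earlier. So the game value is 7.
Game value = 7

7


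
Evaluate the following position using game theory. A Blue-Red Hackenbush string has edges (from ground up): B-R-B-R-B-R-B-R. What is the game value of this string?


Edges (from ground): B-R-B-R-B-R-B-R
By Berlekamp's sign-expansion rule, a Blue-Red Hackenbush stalk has the value of the surreal number whose sign sequence is the edge sequence with B -> + and R -> -.
Sign sequence: +-+-+-+-
Trace the sign expansion in the surreal number tree, starting from 0:
Edge 1: B (sign +) -> bounds (0, +inf), value = 1
Edge 2: R (sign -) -> bounds (0, 1), value = 1/2
Edge 3: B (sign +) -> bounds (1/2, 1), value = 3/4
Edge 4: R (sign -) -> bounds (1/2, 3/4), value = 5/8
Edge 5: B (sign +) -> bounds (5/8, 3/4), value = 11/16
Edge 6: R (sign -) -> bounds (5/8, 11/16), value = 21/32
Edge 7: B (sign +) -> bounds (21/32, 11/16), value = 43/64
Edge 8: R (sign -) -> bounds (21/32, 43/64), value = 85/128
Game value = 85/128

85/128


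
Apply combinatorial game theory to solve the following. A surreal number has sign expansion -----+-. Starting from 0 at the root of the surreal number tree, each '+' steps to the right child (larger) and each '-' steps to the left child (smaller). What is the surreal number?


Sign expansion: -----+-
Rule: track bounds (lo, hi), initially (-inf, +inf). On '+', the current value becomes lo and we move to the simplest number in (value, hi): value + 1 if hi = +inf, otherwise the midpoint (value + hi)/2. On '-', the current value becomes hi and we move to value - 1 if lo = -inf, otherwise the midpoint (lo + value)/2.
Start at 0.
Step 1: sign = -, move left. Bounds: (-inf, 0). Value = -1
Step 2: sign = -, move left. Bounds: (-inf, -1). Value = -2
Step 3: sign = -, move left. Bounds: (-inf, -2). Value = -3
Step 4: sign = -, move left. Bounds: (-inf, -3). Value = -4
Step 5: sign = -, move left. Bounds: (-inf, -4). Value = -5
Step 6: sign = +, move right. Bounds: (-5, -4). Value = -9/2
Step 7: sign = -, move left. Bounds: (-5, -9/2). Value = -19/4
The surreal number with sign expansion -----+- is -19/4.

-19/4


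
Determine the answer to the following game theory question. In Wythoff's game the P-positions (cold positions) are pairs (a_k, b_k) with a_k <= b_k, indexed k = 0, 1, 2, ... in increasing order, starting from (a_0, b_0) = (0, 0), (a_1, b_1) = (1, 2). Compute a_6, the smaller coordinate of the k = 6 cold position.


By Wythoff's theorem, a_k = floor(k * phi) and b_k = floor(k * phi^2) = a_k + k, where phi = (1 + sqrt(5))/2 is the golden ratio.
phi = (1 + sqrt(5))/2 = 1.618034
k = 6
k * phi = 6 * 1.618034 = 9.708204
a_6 = floor(k * phi) = 9

9


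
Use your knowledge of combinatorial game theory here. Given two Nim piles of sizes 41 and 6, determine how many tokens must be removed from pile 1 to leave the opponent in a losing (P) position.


Piles: 41 and 6
Current XOR: 41 XOR 6 = 47 (non-zero, so this is an N-position).
To make the XOR zero, we need to find a move that balances the piles.
For pile 1 (size 41): target = 41 XOR 47 = 6
We reduce pile 1 from 41 to 6.
Tokens removed: 41 - 6 = 35
Verification: 6 XOR 6 = 0

35


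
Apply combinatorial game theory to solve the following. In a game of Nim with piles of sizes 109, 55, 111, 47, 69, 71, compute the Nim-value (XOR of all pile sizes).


We need the XOR (exclusive or) of all pile sizes.
After XOR-ing pile 1 (size 109): 0 XOR 109 = 109
After XOR-ing pile 2 (size 55): 109 XOR 55 = 90
After XOR-ing pile 3 (size 111): 90 XOR 111 = 53
After XOR-ing pile 4 (size 47): 53 XOR 47 = 26
After XOR-ing pile 5 (size 69): 26 XOR 69 = 95
After XOR-ing pile 6 (size 71): 95 XOR 71 = 24
The Nim-value of this position is 24.

24


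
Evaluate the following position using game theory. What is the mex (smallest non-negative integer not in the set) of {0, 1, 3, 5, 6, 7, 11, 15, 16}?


Set = {0, 1, 3, 5, 6, 7, 11, 15, 16}
0 is in the set.
1 is in the set.
2 is NOT in the set. This is the mex.
mex = 2

2


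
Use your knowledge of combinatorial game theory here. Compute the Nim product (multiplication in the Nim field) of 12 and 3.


Nim multiplication is bilinear over XOR: (u XOR v) * w = (u*w) XOR (v*w).
So we split each operand into its bit components and XOR the pairwise Nim products.
12 = 4 + 8 (as XOR of powers of 2).
3 = 1 + 2 (as XOR of powers of 2).
Using the standard Nim-product table on single bits:
  2*2 = 3,   2*4 = 8,   2*8 = 12,
  4*4 = 6,   4*8 = 11,  8*8 = 13,
and  1*x = x (identity), k*l = l*k (commutative).
Pairwise Nim products:
  4 * 1 = 4
  4 * 2 = 8
  8 * 1 = 8
  8 * 2 = 12
XOR them: 4 XOR 8 XOR 8 XOR 12 = 8.
Result: 12 * 3 = 8 (in Nim).

8


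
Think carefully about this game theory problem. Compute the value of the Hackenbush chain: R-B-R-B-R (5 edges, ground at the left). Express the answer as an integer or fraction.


Edges (from ground): R-B-R-B-R
By Berlekamp's sign-expansion rule, a Blue-Red Hackenbush stalk has the value of the surreal number whose sign sequence is the edge sequence with B -> + and R -> -.
Sign sequence: -+-+-
Trace the sign expansion in the surreal number tree, starting from 0:
Edge 1: R (sign -) -> bounds (-inf, 0), value = -1
Edge 2: B (sign +) -> bounds (-1, 0), value = -1/2
Edge 3: R (sign -) -> bounds (-1, -1/2), value = -3/4
Edge 4: B (sign +) -> bounds (-3/4, -1/2), value = -5/8
Edge 5: R (sign -) -> bounds (-3/4, -5/8), value = -11/16
Game value = -11/16

-11/16


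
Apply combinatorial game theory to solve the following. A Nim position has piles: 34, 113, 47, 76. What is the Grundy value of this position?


We need the XOR (exclusive or) of all pile sizes.
After XOR-ing pile 1 (size 34): 0 XOR 34 = 34
After XOR-ing pile 2 (size 113): 34 XOR 113 = 83
After XOR-ing pile 3 (size 47): 83 XOR 47 = 124
After XOR-ing pile 4 (size 76): 124 XOR 76 = 48
The Nim-value of this position is 48.

48


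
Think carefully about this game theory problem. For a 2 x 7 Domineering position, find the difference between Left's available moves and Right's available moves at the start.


Board is 2 x 7 (rows x cols).
Left (vertical) placements: (rows-1) * cols = 1 * 7 = 7
Right (horizontal) placements: rows * (cols-1) = 2 * 6 = 12
Advantage = Left - Right = 7 - 12 = -5

-5


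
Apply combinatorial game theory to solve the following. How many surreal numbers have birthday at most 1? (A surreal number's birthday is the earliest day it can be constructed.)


Day 0: {|} = 0 is born. Count = 1.
Day n: the number of surreal numbers born by day n is 2^(n+1) - 1.
By day 0: 2^1 - 1 = 1
By day 1: 2^2 - 1 = 3
By day 1: 3 surreal numbers.

3


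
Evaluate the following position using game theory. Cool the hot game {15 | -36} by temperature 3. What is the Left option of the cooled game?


Original game: {15 | -36} (a switch {a | b} with a > b).
Cooling by t (for t below the temperature (a - b)/2 = 51/2) taxes each move by t: {a | b} cooled by t is {a - t | b + t}.
Cooling amount: t = 3
Cooled Left option: 15 - 3 = 12
Cooled Right option: -36 + 3 = -33
Cooled game: {12 | -33}
Left option = 12

12


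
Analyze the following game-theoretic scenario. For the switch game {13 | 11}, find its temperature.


The game is {13 | 11}, a switch {a | b} with numbers a > b.
Cooling {a | b} by t gives {a - t | b + t}, which stops being hot when a - t = b + t, i.e. at t = (a - b)/2. So the temperature of a switch is (a - b)/2.
Temperature = (Left option - Right option) / 2
= (13 - (11)) / 2
= 2 / 2
= 1

1


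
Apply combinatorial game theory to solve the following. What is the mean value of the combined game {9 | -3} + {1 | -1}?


G1 = {9 | -3}, G2 = {1 | -1}
Each is a switch {a | b} with numbers a > b; its mean value is (a + b)/2, and mean value is additive over game sums: m(G1 + G2) = m(G1) + m(G2).
Mean of G1 = (9 + (-3))/2 = 6/2 = 3
Mean of G2 = (1 + (-1))/2 = 0/2 = 0
Mean of G1 + G2 = 3 + 0 = 3

3


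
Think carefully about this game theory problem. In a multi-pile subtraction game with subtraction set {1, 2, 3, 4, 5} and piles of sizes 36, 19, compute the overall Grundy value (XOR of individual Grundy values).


Subtraction set: {1, 2, 3, 4, 5}
For this subtraction set, G(n) = n mod 6 (period = max + 1 = 6).
Pile 1 (size 36): G(36) = 36 mod 6 = 0
Pile 2 (size 19): G(19) = 19 mod 6 = 1
Total Grundy value = XOR of all: 0 XOR 1 = 1

1


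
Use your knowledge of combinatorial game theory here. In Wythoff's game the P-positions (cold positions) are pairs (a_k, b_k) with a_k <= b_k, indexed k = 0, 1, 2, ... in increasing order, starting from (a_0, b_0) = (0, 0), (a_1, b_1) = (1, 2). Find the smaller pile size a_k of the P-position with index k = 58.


By Wythoff's theorem, a_k = floor(k * phi) and b_k = floor(k * phi^2) = a_k + k, where phi = (1 + sqrt(5))/2 is the golden ratio.
phi = (1 + sqrt(5))/2 = 1.618034
k = 58
k * phi = 58 * 1.618034 = 93.845971
a_58 = floor(k * phi) = 93

93


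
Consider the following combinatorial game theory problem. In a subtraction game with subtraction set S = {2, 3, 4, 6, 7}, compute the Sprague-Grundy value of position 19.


The subtraction set is S = {2, 3, 4, 6, 7}.
G(k) = mex{ G(k - s) : s in S, s <= k }. We compute iteratively: G(0) = 0.
G(1) = mex({}) = 0
G(2) = mex({0}) = 1
G(3) = mex({0}) = 1
G(4) = mex({0, 1}) = 2
G(5) = mex({0, 1}) = 2
G(6) = mex({0, 1, 2}) = 3
G(7) = mex({0, 1, 2}) = 3
G(8) = mex({0, 1, 2, 3}) = 4
G(9) = mex({1, 2, 3}) = 0
G(10) = mex({1, 2, 3, 4}) = 0
G(11) = mex({0, 2, 3, 4}) = 1
G(12) = mex({0, 2, 3, 4}) = 1
G(13) = mex({0, 1, 3}) = 2
G(14) = mex({0, 1, 3, 4}) = 2
G(15) = mex({0, 1, 2, 4}) = 3
Observe that G(9)..G(15) = 0, 0, 1, 1, 2, 2, 3 repeats G(0)..G(6) = 0, 0, 1, 1, 2, 2, 3.
For k >= max(S) = 7, G(k) is determined by the previous 7 values G(k-7)..G(k-1); a window of 7 consecutive values has recurred shifted by 9, so by induction G(k + 9) = G(k) for all k >= 0: the sequence is periodic from the start with period 9.
One period: G(0..8) = 0, 0, 1, 1, 2, 2, 3, 3, 4.
19 mod 9 = 1, so G(19) = G(1) = 0.

0


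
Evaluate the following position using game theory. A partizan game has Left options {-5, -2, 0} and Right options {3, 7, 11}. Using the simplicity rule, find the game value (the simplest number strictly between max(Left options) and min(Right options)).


Left options: {-5, -2, 0}, max = 0
Right options: {3, 7, 11}, min = 3
All options are numbers and max(Left) < min(Right), so by the simplicity theorem the value is the simplest (earliest-born) number strictly between 0 and 3.
Integers 1 through 2 all lie strictly between 0 and 3.
Among integers, the simplest (lowest birthday = smallest |n|; 0 is born on day 0, +-n on day n) is 1.
No non-integer in the interval can be simpler: if x is a non-integer in the interval, then floor(x) or ceil(x) also lies in the interval (the interval contains an integer), and both are proper prefixes of x's sign expansion, i.e. born earlier. So the game value is 1.
Game value = 1

1


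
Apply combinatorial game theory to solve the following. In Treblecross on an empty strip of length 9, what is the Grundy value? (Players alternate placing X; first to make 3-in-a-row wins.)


Treblecross: place X on empty cells; 3-in-a-row wins.
Playing within two cells of an existing X lets the opponent win at once, so sensible play treats the cells i-2..i+2 around each X as dead. The player left with no safe cell loses, so this is a normal-play take-away game on strips of safe cells.
Placing X at cell i (0-indexed) of a strip of k safe cells leaves independent strips of sizes max(0, i-2) and max(0, k-i-3). Hence G(k) = mex{ G(max(0,i-2)) XOR G(max(0,k-i-3)) : 0 <= i < k }, with G(0) = 0.
G(1): splits (0,0):0^0=0 -> mex({0}) = 1
G(2): splits (0,0):0^0=0 -> mex({0}) = 1
G(3): splits (0,0):0^0=0 -> mex({0}) = 1
G(4): splits (0,1):0^1=1 (0,0):0^0=0 -> mex({0, 1}) = 2
G(5): splits (0,2):0^1=1 (0,1):0^1=1 (0,0):0^0=0 -> mex({0, 1}) = 2
G(6) = mex({1}) = 0
G(7) = mex({0, 1, 2}) = 3
G(8) = mex({0, 1, 2}) = 3
G(9) = mex({0, 2}) = 1
Therefore G(9) = 1.

1


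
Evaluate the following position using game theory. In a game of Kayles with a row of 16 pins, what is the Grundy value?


Kayles: a move removes 1 or 2 adjacent pins from a contiguous row.
Removing pins from a row of k leaves two independent rows (a, b) with a + b = k - 1 (one pin) or a + b = k - 2 (two pins); an end removal gives a = 0.
By Sprague-Grundy, G(k) = mex{ G(a) XOR G(b) } over all these splits. G(0) = 0.
G(1): splits (0,0):0^0=0 -> mex({0}) = 1
G(2): splits (0,1):0^1=1 (0,0):0^0=0 -> mex({0, 1}) = 2
G(3): splits (0,2):0^2=2 (1,1):1^1=0 (0,1):0^1=1 -> mex({0, 1, 2}) = 3
G(4): splits (0,3):0^3=3 (1,2):1^2=3 (0,2):0^2=2 (1,1):1^1=0 -> mex({0, 2, 3}) = 1
G(5): splits (0,4):0^1=1 (1,3):1^3=2 (2,2):2^2=0 (0,3):0^3=3 (1,2):1^2=3 -> mex({0, 1, 2, 3}) = 4
G(6) = mex({0, 1, 2, 4}) = 3
G(7) = mex({0, 1, 3, 4, 5}) = 2
G(8) = mex({0, 2, 3, 5, 6}) = 1
G(9) = mex({0, 1, 2, 3, 6, 7}) = 4
G(10) = mex({0, 1, 3, 4, 5, 7}) = 2
G(11) = mex({0, 1, 2, 3, 4, 5}) = 6
G(12) = mex({0, 1, 2, 3, 5, 6, 7}) = 4
G(13) = mex({0, 2, 3, 4, 6, 7}) = 1
G(14) = mex({0, 1, 4, 5, 6, 7}) = 2
G(15) = mex({0, 1, 2, 3, 4, 5, 6}) = 7
G(16) = mex({0, 2, 3, 5, 6, 7}) = 1
Therefore G(16) = 1.

1


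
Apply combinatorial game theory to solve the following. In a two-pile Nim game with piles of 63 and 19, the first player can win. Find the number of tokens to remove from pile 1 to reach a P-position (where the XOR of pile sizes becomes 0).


Piles: 63 and 19
Current XOR: 63 XOR 19 = 44 (non-zero, so this is an N-position).
To make the XOR zero, we need to find a move that balances the piles.
For pile 1 (size 63): target = 63 XOR 44 = 19
We reduce pile 1 from 63 to 19.
Tokens removed: 63 - 19 = 44
Verification: 19 XOR 19 = 0

44


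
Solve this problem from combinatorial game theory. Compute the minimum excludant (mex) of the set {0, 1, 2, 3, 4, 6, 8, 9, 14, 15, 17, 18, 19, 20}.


Set = {0, 1, 2, 3, 4, 6, 8, 9, 14, 15, 17, 18, 19, 20}
0 is in the set.
1 is in the set.
2 is in the set.
3 is in the set.
4 is in the set.
5 is NOT in the set. This is the mex.
mex = 5

5


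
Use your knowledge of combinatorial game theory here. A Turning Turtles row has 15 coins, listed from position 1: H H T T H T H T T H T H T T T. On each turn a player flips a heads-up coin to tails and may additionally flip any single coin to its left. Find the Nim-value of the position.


Coins: H H T T H T H T T H T H T T T
Key fact: a single head at position k behaves exactly like a Nim heap of size k (turning it to T and optionally flipping a coin at j < k corresponds to moving the heap from k to j, or to 0), and heads combine as a disjunctive sum (two heads at the same place would cancel, matching j XOR j = 0). So the Nim-value is the XOR of the 1-indexed positions of the heads.
Face-up positions (1-indexed): [1, 2, 5, 7, 10, 12]
XOR 0 with 1: 0 XOR 1 = 1
XOR 1 with 2: 1 XOR 2 = 3
XOR 3 with 5: 3 XOR 5 = 6
XOR 6 with 7: 6 XOR 7 = 1
XOR 1 with 10: 1 XOR 10 = 11
XOR 11 with 12: 11 XOR 12 = 7
Nim-value = 7

7


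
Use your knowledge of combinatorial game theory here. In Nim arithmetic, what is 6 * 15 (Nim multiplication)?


Nim multiplication is bilinear over XOR: (u XOR v) * w = (u*w) XOR (v*w).
So we split each operand into its bit components and XOR the pairwise Nim products.
6 = 2 + 4 (as XOR of powers of 2).
15 = 1 + 2 + 4 + 8 (as XOR of powers of 2).
Using the standard Nim-product table on single bits:
  2*2 = 3,   2*4 = 8,   2*8 = 12,
  4*4 = 6,   4*8 = 11,  8*8 = 13,
and  1*x = x (identity), k*l = l*k (commutative).
Pairwise Nim products:
  2 * 1 = 2
  2 * 2 = 3
  2 * 4 = 8
  2 * 8 = 12
  4 * 1 = 4
  4 * 2 = 8
  4 * 4 = 6
  4 * 8 = 11
XOR them: 2 XOR 3 XOR 8 XOR 12 XOR 4 XOR 8 XOR 6 XOR 11 = 4.
Result: 6 * 15 = 4 (in Nim).

4


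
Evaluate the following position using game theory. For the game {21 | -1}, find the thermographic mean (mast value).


Game = {21 | -1}, a switch {a | b} with numbers a > b.
Its thermograph has left wall a - t and right wall b + t, which meet at t = (a - b)/2, where both equal (a + b)/2. So the mast (mean value) is at (a + b)/2.
Mean = (21 + (-1))/2 = 20/2 = 10

10


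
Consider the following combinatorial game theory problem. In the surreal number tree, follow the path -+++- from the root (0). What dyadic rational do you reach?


Sign expansion: -+++-
Rule: track bounds (lo, hi), initially (-inf, +inf). On '+', the current value becomes lo and we move to the simplest number in (value, hi): value + 1 if hi = +inf, otherwise the midpoint (value + hi)/2. On '-', the current value becomes hi and we move to value - 1 if lo = -inf, otherwise the midpoint (lo + value)/2.
Start at 0.
Step 1: sign = -, move left. Bounds: (-inf, 0). Value = -1
Step 2: sign = +, move right. Bounds: (-1, 0). Value = -1/2
Step 3: sign = +, move right. Bounds: (-1/2, 0). Value = -1/4
Step 4: sign = +, move right. Bounds: (-1/4, 0). Value = -1/8
Step 5: sign = -, move left. Bounds: (-1/4, -1/8). Value = -3/16
The surreal number with sign expansion -+++- is -3/16.

-3/16


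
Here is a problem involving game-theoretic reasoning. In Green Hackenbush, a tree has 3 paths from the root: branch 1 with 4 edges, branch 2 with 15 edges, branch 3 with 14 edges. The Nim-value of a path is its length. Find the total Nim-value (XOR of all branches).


The tree has 3 branches from the ground vertex.
In Green Hackenbush, the Nim-value of a simple path of length k is k.
Branch 1: length 4, Nim-value = 4
Branch 2: length 15, Nim-value = 15
Branch 3: length 14, Nim-value = 14
Total Nim-value = XOR of all branch values:
0 XOR 4 = 4
4 XOR 15 = 11
11 XOR 14 = 5
Nim-value of the tree = 5

5


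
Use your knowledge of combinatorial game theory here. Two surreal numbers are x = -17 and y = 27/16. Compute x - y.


x = -17, y = 27/16
Converting to common denominator: 16
x = -272/16, y = 27/16
x - y = -17 - 27/16 = -299/16

-299/16


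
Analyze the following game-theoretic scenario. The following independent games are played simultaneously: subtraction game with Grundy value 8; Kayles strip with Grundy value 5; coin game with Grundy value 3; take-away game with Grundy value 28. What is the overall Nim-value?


By the Sprague-Grundy theorem, the Grundy value of a sum of games is the XOR of individual Grundy values.
subtraction game: Grundy value = 8. Running XOR: 0 XOR 8 = 8
Kayles strip: Grundy value = 5. Running XOR: 8 XOR 5 = 13
coin game: Grundy value = 3. Running XOR: 13 XOR 3 = 14
take-away game: Grundy value = 28. Running XOR: 14 XOR 28 = 18
The combined Grundy value is 18.

18


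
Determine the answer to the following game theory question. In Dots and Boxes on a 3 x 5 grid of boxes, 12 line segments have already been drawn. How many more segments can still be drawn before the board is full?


Grid: 3 x 5 boxes, i.e. 4 rows and 6 columns of dots.
Horizontal edges: (rows + 1) * cols = 4 * 5 = 20
Vertical edges: rows * (cols + 1) = 3 * 6 = 18
Total edges: 20 + 18 = 38
Edges drawn: 12
Remaining: 38 - 12 = 26

26


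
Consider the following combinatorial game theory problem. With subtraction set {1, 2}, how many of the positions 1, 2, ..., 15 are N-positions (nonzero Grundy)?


Subtraction set S = {1, 2}, so G(n) = n mod 3.
G(n) = 0 when n is a multiple of 3.
Multiples of 3 in [1, 15]: 5
N-positions (nonzero Grundy) = 15 - 5 = 10

10


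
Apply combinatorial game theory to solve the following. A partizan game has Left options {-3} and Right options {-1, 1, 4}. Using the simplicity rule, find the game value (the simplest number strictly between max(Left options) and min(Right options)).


Left options: {-3}, max = -3
Right options: {-1, 1, 4}, min = -1
All options are numbers and max(Left) < min(Right), so by the simplicity theorem the value is the simplest (earliest-born) number strictly between -3 and -1.
The only integer strictly between -3 and -1 is -2.
No non-integer in the interval can be simpler: if x is a non-integer in the interval, then floor(x) or ceil(x) also lies in the interval (the interval contains an integer), and both are proper prefixes of x's sign expansion, i.e. born earlier. So the game value is -2.
Game value = -2

-2


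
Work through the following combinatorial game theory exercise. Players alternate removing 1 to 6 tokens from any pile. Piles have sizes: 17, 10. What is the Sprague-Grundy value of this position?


Subtraction set: {1, 2, 3, 4, 5, 6}
For this subtraction set, G(n) = n mod 7 (period = max + 1 = 7).
Pile 1 (size 17): G(17) = 17 mod 7 = 3
Pile 2 (size 10): G(10) = 10 mod 7 = 3
Total Grundy value = XOR of all: 3 XOR 3 = 0

0


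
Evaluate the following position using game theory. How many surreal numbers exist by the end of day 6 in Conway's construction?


Day 0: {|} = 0 is born. Count = 1.
Day n: the number of surreal numbers born by day n is 2^(n+1) - 1.
By day 0: 2^1 - 1 = 1
By day 1: 2^2 - 1 = 3
By day 2: 2^3 - 1 = 7
By day 3: 2^4 - 1 = 15
By day 4: 2^5 - 1 = 31
By day 5: 2^6 - 1 = 63
By day 6: 2^7 - 1 = 127
By day 6: 127 surreal numbers.

127


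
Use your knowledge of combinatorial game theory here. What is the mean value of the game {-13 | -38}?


Game = {-13 | -38}, a switch {a | b} with numbers a > b.
Its thermograph has left wall a - t and right wall b + t, which meet at t = (a - b)/2, where both equal (a + b)/2. So the mast (mean value) is at (a + b)/2.
Mean = (-13 + (-38))/2 = -51/2 = -51/2

-51/2


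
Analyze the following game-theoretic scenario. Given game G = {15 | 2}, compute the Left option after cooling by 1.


Original game: {15 | 2} (a switch {a | b} with a > b).
Cooling by t (for t below the temperature (a - b)/2 = 13/2) taxes each move by t: {a | b} cooled by t is {a - t | b + t}.
Cooling amount: t = 1
Cooled Left option: 15 - 1 = 14
Cooled Right option: 2 + 1 = 3
Cooled game: {14 | 3}
Left option = 14

14


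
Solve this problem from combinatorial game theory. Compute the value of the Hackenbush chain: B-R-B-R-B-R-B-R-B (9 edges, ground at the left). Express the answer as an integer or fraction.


Edges (from ground): B-R-B-R-B-R-B-R-B
By Berlekamp's sign-expansion rule, a Blue-Red Hackenbush stalk has the value of the surreal number whose sign sequence is the edge sequence with B -> + and R -> -.
Sign sequence: +-+-+-+-+
Trace the sign expansion in the surreal number tree, starting from 0:
Edge 1: B (sign +) -> bounds (0, +inf), value = 1
Edge 2: R (sign -) -> bounds (0, 1), value = 1/2
Edge 3: B (sign +) -> bounds (1/2, 1), value = 3/4
Edge 4: R (sign -) -> bounds (1/2, 3/4), value = 5/8
Edge 5: B (sign +) -> bounds (5/8, 3/4), value = 11/16
Edge 6: R (sign -) -> bounds (5/8, 11/16), value = 21/32
Edge 7: B (sign +) -> bounds (21/32, 11/16), value = 43/64
Edge 8: R (sign -) -> bounds (21/32, 43/64), value = 85/128
Edge 9: B (sign +) -> bounds (85/128, 43/64), value = 171/256
Game value = 171/256

171/256


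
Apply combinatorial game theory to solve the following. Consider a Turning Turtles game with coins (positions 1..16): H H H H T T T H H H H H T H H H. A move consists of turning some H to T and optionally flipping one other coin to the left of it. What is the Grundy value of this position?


Coins: H H H H T T T H H H H H T H H H
Key fact: a single head at position k behaves exactly like a Nim heap of size k (turning it to T and optionally flipping a coin at j < k corresponds to moving the heap from k to j, or to 0), and heads combine as a disjunctive sum (two heads at the same place would cancel, matching j XOR j = 0). So the Nim-value is the XOR of the 1-indexed positions of the heads.
Face-up positions (1-indexed): [1, 2, 3, 4, 8, 9, 10, 11, 12, 14, 15, 16]
XOR 0 with 1: 0 XOR 1 = 1
XOR 1 with 2: 1 XOR 2 = 3
XOR 3 with 3: 3 XOR 3 = 0
XOR 0 with 4: 0 XOR 4 = 4
XOR 4 with 8: 4 XOR 8 = 12
XOR 12 with 9: 12 XOR 9 = 5
XOR 5 with 10: 5 XOR 10 = 15
XOR 15 with 11: 15 XOR 11 = 4
XOR 4 with 12: 4 XOR 12 = 8
XOR 8 with 14: 8 XOR 14 = 6
XOR 6 with 15: 6 XOR 15 = 9
XOR 9 with 16: 9 XOR 16 = 25
Nim-value = 25

25


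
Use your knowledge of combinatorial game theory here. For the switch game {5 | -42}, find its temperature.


The game is {5 | -42}, a switch {a | b} with numbers a > b.
Cooling {a | b} by t gives {a - t | b + t}, which stops being hot when a - t = b + t, i.e. at t = (a - b)/2. So the temperature of a switch is (a - b)/2.
Temperature = (Left option - Right option) / 2
= (5 - (-42)) / 2
= 47 / 2
= 47/2

47/2


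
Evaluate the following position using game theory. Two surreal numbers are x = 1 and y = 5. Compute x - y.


x = 1, y = 5
x - y = 1 - 5 = -4

-4


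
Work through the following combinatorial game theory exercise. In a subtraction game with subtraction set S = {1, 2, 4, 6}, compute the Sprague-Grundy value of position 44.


The subtraction set is S = {1, 2, 4, 6}.
G(k) = mex{ G(k - s) : s in S, s <= k }. We compute iteratively: G(0) = 0.
G(1) = mex({0}) = 1
G(2) = mex({0, 1}) = 2
G(3) = mex({1, 2}) = 0
G(4) = mex({0, 2}) = 1
G(5) = mex({0, 1}) = 2
G(6) = mex({0, 1, 2}) = 3
G(7) = mex({0, 1, 2, 3}) = 4
G(8) = mex({1, 2, 3, 4}) = 0
G(9) = mex({0, 2, 4}) = 1
G(10) = mex({0, 1, 3}) = 2
G(11) = mex({1, 2, 4}) = 0
G(12) = mex({0, 2, 3}) = 1
G(13) = mex({0, 1, 4}) = 2
Observe that G(8)..G(13) = 0, 1, 2, 0, 1, 2 repeats G(0)..G(5) = 0, 1, 2, 0, 1, 2.
For k >= max(S) = 6, G(k) is determined by the previous 6 values G(k-6)..G(k-1); a window of 6 consecutive values has recurred shifted by 8, so by induction G(k + 8) = G(k) for all k >= 0: the sequence is periodic from the start with period 8.
One period: G(0..7) = 0, 1, 2, 0, 1, 2, 3, 4.
44 mod 8 = 4, so G(44) = G(4) = 1.

1


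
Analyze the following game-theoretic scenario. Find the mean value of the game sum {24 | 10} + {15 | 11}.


G1 = {24 | 10}, G2 = {15 | 11}
Each is a switch {a | b} with numbers a > b; its mean value is (a + b)/2, and mean value is additive over game sums: m(G1 + G2) = m(G1) + m(G2).
Mean of G1 = (24 + (10))/2 = 34/2 = 17
Mean of G2 = (15 + (11))/2 = 26/2 = 13
Mean of G1 + G2 = 17 + 13 = 30

30


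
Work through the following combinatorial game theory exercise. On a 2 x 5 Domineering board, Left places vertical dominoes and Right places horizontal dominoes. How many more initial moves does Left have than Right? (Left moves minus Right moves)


Board is 2 x 5 (rows x cols).
Left (vertical) placements: (rows-1) * cols = 1 * 5 = 5
Right (horizontal) placements: rows * (cols-1) = 2 * 4 = 8
Advantage = Left - Right = 5 - 8 = -3

-3


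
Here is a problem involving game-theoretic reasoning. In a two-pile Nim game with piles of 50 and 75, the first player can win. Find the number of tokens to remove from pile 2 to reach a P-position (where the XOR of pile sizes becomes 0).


Piles: 50 and 75
Current XOR: 50 XOR 75 = 121 (non-zero, so this is an N-position).
To make the XOR zero, we need to find a move that balances the piles.
For pile 2 (size 75): target = 75 XOR 121 = 50
We reduce pile 2 from 75 to 50.
Tokens removed: 75 - 50 = 25
Verification: 50 XOR 50 = 0

25


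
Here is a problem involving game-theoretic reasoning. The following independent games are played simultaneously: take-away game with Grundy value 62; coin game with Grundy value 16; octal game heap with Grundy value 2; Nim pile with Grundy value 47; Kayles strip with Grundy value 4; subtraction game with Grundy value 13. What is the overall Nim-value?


By the Sprague-Grundy theorem, the Grundy value of a sum of games is the XOR of individual Grundy values.
take-away game: Grundy value = 62. Running XOR: 0 XOR 62 = 62
coin game: Grundy value = 16. Running XOR: 62 XOR 16 = 46
octal game heap: Grundy value = 2. Running XOR: 46 XOR 2 = 44
Nim pile: Grundy value = 47. Running XOR: 44 XOR 47 = 3
Kayles strip: Grundy value = 4. Running XOR: 3 XOR 4 = 7
subtraction game: Grundy value = 13. Running XOR: 7 XOR 13 = 10
The combined Grundy value is 10.

10


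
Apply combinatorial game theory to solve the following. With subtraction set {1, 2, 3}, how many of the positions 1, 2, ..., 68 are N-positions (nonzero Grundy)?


Subtraction set S = {1, 2, 3}, so G(n) = n mod 4.
G(n) = 0 when n is a multiple of 4.
Multiples of 4 in [1, 68]: 17
N-positions (nonzero Grundy) = 68 - 17 = 51

51


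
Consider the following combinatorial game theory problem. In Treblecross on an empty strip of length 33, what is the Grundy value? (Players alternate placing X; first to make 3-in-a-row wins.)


Treblecross: place X on empty cells; 3-in-a-row wins.
Playing within two cells of an existing X lets the opponent win at once, so sensible play treats the cells i-2..i+2 around each X as dead. The player left with no safe cell loses, so this is a normal-play take-away game on strips of safe cells.
Placing X at cell i (0-indexed) of a strip of k safe cells leaves independent strips of sizes max(0, i-2) and max(0, k-i-3). Hence G(k) = mex{ G(max(0,i-2)) XOR G(max(0,k-i-3)) : 0 <= i < k }, with G(0) = 0.
G(1): splits (0,0):0^0=0 -> mex({0}) = 1
G(2): splits (0,0):0^0=0 -> mex({0}) = 1
G(3): splits (0,0):0^0=0 -> mex({0}) = 1
G(4): splits (0,1):0^1=1 (0,0):0^0=0 -> mex({0, 1}) = 2
G(5): splits (0,2):0^1=1 (0,1):0^1=1 (0,0):0^0=0 -> mex({0, 1}) = 2
G(6) = mex({1}) = 0
G(7) = mex({0, 1, 2}) = 3
G(8) = mex({0, 1, 2}) = 3
G(9) = mex({0, 2}) = 1
G(10) = mex({0, 2, 3}) = 1
G(11) = mex({0, 3}) = 1
G(12) = mex({1, 3}) = 0
G(13) = mex({0, 1, 2, 3}) = 4
G(14) = mex({0, 1, 2}) = 3
G(15) = mex({0, 1, 2}) = 3
G(16) = mex({0, 1, 2, 4}) = 3
G(17) = mex({0, 1, 3, 4}) = 2
G(18) = mex({0, 1, 3, 4}) = 2
G(19) = mex({0, 1, 3, 5}) = 2
G(20) = mex({0, 1, 2, 3, 5}) = 4
G(21) = mex({0, 1, 2, 3, 5}) = 4
G(22) = mex({1, 2, 6}) = 0
G(23) = mex({0, 1, 2, 3, 4, 6}) = 5
G(24) = mex({0, 1, 2, 3, 4}) = 5
G(25) = mex({0, 1, 3, 4, 7}) = 2
G(26) = mex({0, 1, 3, 4, 5, 7}) = 2
G(27) = mex({0, 1, 3, 5}) = 2
G(28) = mex({0, 1, 2, 5}) = 3
G(29) = mex({0, 1, 2, 4, 5, 6}) = 3
G(30) = mex({1, 2, 4, 6}) = 0
G(31) = mex({0, 1, 2, 3, 4, 6}) = 5
G(32) = mex({1, 2, 3, 4, 7}) = 0
G(33) = mex({0, 3, 7}) = 1
Therefore G(33) = 1.

1
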